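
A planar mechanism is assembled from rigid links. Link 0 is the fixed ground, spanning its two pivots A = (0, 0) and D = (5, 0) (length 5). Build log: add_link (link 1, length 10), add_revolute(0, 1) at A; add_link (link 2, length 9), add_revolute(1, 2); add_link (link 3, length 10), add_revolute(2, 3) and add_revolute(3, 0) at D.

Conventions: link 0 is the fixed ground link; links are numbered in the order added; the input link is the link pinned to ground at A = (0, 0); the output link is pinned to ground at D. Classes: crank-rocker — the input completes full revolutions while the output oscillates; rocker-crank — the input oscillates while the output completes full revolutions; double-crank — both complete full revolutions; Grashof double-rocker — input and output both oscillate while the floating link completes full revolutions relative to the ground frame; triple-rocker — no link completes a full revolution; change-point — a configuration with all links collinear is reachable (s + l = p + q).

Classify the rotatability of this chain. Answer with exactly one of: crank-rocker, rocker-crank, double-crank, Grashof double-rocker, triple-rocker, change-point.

lengths: ground=5, input=10, coupler=9, output=10
sorted: s=5 (shortest), l=10 (longest), p+q=19
s + l = 15 vs p + q = 19
s + l < p + q (Grashof) with shortest = ground link → double-crank

double-crank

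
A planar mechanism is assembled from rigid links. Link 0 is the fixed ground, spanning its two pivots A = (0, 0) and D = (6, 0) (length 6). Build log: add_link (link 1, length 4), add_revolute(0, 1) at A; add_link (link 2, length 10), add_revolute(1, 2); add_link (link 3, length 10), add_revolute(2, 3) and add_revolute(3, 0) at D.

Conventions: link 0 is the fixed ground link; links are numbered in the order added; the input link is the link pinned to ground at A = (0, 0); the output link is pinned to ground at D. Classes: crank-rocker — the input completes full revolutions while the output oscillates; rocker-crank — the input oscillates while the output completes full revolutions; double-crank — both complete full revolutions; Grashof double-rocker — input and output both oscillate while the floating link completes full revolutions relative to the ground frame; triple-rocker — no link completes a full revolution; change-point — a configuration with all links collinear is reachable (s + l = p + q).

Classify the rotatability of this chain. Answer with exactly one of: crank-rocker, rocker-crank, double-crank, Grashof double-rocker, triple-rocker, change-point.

lengths: ground=6, input=4, coupler=10, output=10
sorted: s=4 (shortest), l=10 (longest), p+q=16
s + l = 14 vs p + q = 16
s + l < p + q (Grashof) with shortest = input link → crank-rocker

crank-rocker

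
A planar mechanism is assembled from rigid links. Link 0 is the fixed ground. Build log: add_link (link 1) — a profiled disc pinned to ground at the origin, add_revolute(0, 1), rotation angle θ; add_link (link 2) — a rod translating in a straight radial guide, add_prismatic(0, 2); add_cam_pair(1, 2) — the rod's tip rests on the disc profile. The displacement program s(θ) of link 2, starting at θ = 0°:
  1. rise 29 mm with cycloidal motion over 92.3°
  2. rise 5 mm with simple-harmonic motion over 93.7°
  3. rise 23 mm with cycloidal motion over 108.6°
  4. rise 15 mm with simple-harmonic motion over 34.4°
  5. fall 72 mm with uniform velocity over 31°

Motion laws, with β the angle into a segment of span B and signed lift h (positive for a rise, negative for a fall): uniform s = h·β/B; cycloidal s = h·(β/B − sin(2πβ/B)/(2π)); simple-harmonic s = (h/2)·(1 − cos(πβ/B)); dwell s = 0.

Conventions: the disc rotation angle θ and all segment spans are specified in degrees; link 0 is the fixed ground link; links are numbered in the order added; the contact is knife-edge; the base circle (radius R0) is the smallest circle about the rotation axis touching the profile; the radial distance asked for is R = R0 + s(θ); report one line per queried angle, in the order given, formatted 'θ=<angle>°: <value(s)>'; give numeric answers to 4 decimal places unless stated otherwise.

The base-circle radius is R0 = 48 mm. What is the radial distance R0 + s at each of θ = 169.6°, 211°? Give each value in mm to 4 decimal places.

seg 1 [0°–92.3°] cycloidal, h=29: full span → s += 29 → s = 29.0000
seg 2 [92.3°–186°] simple-harmonic, h=5: θ=169.6° here. β=77.3, B=93.7. 5/2·(1 − cos(π·0.8250)) = 4.6315 → s = 33.6315
seg 2 [92.3°–186°] simple-harmonic, h=5: full span → s += 5 → s = 34.0000
seg 3 [186°–294.6°] cycloidal, h=23: θ=211° here. β=25, B=108.6. 23·(0.2302 − sin(2π·0.2302)/(2π)) = 1.6624 → s = 35.6624
θ=169.6°: R = R0 + s = 48 + 33.6315 = 81.6315
θ=211°: R = R0 + s = 48 + 35.6624 = 83.6624

θ=169.6°: 81.6315
θ=211°: 83.6624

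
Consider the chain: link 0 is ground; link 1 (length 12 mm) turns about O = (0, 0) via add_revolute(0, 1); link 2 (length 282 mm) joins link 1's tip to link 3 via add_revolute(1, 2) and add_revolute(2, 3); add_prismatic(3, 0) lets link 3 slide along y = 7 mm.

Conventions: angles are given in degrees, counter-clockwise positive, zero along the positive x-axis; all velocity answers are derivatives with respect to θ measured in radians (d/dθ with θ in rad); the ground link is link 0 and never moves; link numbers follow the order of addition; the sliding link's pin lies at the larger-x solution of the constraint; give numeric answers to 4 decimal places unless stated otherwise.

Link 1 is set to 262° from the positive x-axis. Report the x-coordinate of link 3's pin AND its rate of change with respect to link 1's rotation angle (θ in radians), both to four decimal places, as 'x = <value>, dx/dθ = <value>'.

geometry: r = 12 mm, L = 282 mm, e = 7 mm
crank pin P = (r cos θ, r sin θ) = (-1.670077, -11.883217)
h = r sin θ − e = -11.883217 − 7 = -18.883217
x = r cos θ + √(L² − h²) = -1.670077 + 281.367063 = 279.696986
dx/dθ = −r sin θ − h·r cos θ/√(L² − h²) (θ in radians; h = -18.883217) = 11.771134

x = 279.6970, dx/dθ = 11.7711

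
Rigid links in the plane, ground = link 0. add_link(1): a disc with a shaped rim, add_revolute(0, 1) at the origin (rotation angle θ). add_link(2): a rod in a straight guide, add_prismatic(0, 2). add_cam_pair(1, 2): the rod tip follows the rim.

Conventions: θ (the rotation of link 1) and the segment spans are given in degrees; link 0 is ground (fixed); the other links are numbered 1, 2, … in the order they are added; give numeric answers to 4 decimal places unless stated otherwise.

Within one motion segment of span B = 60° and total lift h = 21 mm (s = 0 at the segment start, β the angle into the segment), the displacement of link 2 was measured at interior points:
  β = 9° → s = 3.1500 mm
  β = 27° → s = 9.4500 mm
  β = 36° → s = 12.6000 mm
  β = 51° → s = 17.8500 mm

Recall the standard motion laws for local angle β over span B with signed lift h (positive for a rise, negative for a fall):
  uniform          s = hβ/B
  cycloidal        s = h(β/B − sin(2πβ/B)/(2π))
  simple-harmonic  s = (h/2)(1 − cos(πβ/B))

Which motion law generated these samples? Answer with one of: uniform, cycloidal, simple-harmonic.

candidates at β/B = r: uniform s = h·r (linear in β); cycloidal s = h·(r − sin(2πr)/(2π)); simple-harmonic s = (h/2)(1 − cos(πr))
β=9°: printed 3.1500 | uniform 3.1500, cycloidal 0.4461, simple-harmonic 1.1444
β=27°: printed 9.4500 | uniform 9.4500, cycloidal 8.4172, simple-harmonic 8.8574
β=36°: printed 12.6000 | uniform 12.6000, cycloidal 14.5645, simple-harmonic 13.7447
β=51°: printed 17.8500 | uniform 17.8500, cycloidal 20.5539, simple-harmonic 19.8556
only one law matches every sample → uniform

uniform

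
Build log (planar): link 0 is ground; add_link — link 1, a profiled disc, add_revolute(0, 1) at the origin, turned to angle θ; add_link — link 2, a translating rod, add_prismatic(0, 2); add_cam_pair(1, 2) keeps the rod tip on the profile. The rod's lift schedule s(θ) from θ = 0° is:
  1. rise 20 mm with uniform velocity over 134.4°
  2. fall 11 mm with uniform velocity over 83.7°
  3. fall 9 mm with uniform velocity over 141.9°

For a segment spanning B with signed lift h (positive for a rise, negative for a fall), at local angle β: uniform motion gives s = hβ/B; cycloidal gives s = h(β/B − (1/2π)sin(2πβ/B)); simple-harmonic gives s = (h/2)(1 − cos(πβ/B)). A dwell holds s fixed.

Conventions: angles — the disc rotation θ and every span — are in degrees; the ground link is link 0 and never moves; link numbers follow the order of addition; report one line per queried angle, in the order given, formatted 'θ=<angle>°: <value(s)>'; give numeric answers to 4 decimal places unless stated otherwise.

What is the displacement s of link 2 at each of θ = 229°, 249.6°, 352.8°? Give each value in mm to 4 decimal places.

seg 1 [0°–134.4°] uniform, h=20: full span → s += 20 → s = 20.0000
seg 2 [134.4°–218.1°] uniform, h=-11: full span → s += -11 → s = 9.0000
seg 3 [218.1°–360°] uniform, h=-9: θ=229° here. β=10.9, B=141.9. -9·10.9/141.9 = -0.6913 → s = 8.3087
seg 3 [218.1°–360°] uniform, h=-9: θ=249.6° here. β=31.5, B=141.9. -9·31.5/141.9 = -1.9979 → s = 7.0021
seg 3 [218.1°–360°] uniform, h=-9: θ=352.8° here. β=134.7, B=141.9. -9·134.7/141.9 = -8.5433 → s = 0.4567

θ=229°: 8.3087
θ=249.6°: 7.0021
θ=352.8°: 0.4567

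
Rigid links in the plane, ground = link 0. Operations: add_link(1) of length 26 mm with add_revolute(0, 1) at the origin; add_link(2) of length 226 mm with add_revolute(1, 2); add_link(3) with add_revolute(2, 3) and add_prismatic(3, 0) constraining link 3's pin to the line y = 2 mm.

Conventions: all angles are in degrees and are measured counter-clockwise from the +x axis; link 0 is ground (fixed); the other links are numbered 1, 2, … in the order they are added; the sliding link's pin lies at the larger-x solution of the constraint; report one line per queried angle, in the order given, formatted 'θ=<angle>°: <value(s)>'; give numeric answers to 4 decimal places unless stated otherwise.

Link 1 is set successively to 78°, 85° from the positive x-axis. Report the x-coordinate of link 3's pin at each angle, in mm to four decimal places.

geometry: r = 26 mm, L = 226 mm, e = 2 mm
θ=78°: crank pin P = (r cos θ, r sin θ) = (5.405704, 25.431838)
θ=78°: h = r sin θ − e = 25.431838 − 2 = 23.431838
θ=78°: x = r cos θ + √(L² − h²) = 5.405704 + 224.782003 = 230.187707
θ=85°: crank pin P = (r cos θ, r sin θ) = (2.266049, 25.901062)
θ=85°: h = r sin θ − e = 25.901062 − 2 = 23.901062
θ=85°: x = r cos θ + √(L² − h²) = 2.266049 + 224.732595 = 226.998644

θ=78°: 230.1877
θ=85°: 226.9986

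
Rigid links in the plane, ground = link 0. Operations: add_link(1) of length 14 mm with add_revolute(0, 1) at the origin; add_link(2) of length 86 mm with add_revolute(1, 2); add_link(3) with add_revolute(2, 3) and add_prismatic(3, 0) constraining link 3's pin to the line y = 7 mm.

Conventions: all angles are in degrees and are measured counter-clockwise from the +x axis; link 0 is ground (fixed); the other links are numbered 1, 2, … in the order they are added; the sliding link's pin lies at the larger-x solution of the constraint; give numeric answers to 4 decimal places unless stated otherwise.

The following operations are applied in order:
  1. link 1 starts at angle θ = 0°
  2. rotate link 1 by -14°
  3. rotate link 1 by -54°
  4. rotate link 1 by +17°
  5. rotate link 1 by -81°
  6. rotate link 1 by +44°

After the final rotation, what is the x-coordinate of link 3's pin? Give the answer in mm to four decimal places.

geometry: r = 14 mm, L = 86 mm, e = 7 mm; θ starts at 0°
rotate link 1 by -14°: θ ← 0° -14° = -14°
rotate link 1 by -54°: θ ← -14° -54° = -68°
rotate link 1 by +17°: θ ← -68° +17° = -51°
rotate link 1 by -81°: θ ← -51° -81° = -132°
rotate link 1 by +44°: θ ← -132° +44° = -88°
crank pin P = (r cos θ, r sin θ) = (0.488593, -13.991472)
h = r sin θ − e = -13.991472 − 7 = -20.991472
x = r cos θ + √(L² − h²) = 0.488593 + 83.398790 = 83.887383

83.8874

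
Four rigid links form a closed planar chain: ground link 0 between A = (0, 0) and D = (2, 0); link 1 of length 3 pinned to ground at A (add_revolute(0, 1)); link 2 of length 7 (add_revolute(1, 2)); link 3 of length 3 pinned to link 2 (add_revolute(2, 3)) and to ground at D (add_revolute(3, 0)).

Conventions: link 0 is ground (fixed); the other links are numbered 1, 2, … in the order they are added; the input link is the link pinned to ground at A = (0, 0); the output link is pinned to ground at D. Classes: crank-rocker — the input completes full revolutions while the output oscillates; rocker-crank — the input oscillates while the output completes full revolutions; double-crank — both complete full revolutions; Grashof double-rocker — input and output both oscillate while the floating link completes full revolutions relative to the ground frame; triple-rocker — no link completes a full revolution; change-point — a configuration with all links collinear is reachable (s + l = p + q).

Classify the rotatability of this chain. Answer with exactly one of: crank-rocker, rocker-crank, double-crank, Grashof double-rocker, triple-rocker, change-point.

lengths: ground=2, input=3, coupler=7, output=3
sorted: s=2 (shortest), l=7 (longest), p+q=6
s + l = 9 vs p + q = 6
s + l > p + q → non-Grashof → no link fully rotates → triple-rocker

triple-rocker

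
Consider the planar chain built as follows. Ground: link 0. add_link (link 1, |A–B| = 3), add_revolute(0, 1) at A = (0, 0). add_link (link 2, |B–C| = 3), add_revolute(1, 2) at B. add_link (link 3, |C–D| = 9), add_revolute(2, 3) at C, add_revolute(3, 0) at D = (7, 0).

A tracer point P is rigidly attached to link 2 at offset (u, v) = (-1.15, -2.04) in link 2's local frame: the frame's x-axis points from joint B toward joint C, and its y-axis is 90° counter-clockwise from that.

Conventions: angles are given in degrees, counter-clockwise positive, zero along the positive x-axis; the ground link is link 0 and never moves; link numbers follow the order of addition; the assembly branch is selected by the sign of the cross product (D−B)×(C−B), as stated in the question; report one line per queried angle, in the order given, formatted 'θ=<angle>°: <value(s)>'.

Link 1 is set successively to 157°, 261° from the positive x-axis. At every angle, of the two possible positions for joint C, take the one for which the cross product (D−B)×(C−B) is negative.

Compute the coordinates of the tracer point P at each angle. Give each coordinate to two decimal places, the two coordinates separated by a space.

A=(0,0), D=(7.00,0)
θ=157°: B = A + 3.00·(cos157°, sin157°) = (-2.7615, 1.1722)
θ=157°: |BD| = 9.8316
θ=157°: circle(B,3.00) ∩ circle(D,9.00): a=1.2542, h=2.7253
θ=157°:   candidates: C₊=(-1.1914,3.7285) cross=26.794; C₋=(-1.8412,-1.6832) cross=-26.794
θ=157°:   branch - wants cross < 0 → take C=(-1.8412,-1.6832) (cross=-26.794)
θ=157°: ex = (C−B)/|BC| = (0.3068,-0.9518); ey = (0.9518,0.3068)
θ=157°: P = B + -1.15·ex + -2.04·ey = (-5.0559,1.6409)
θ=261°: B = A + 3.00·(cos261°, sin261°) = (-0.4693, -2.9631)
θ=261°: |BD| = 8.0356
θ=261°: circle(B,3.00) ∩ circle(D,9.00): a=-0.4623, h=2.9642
θ=261°:   candidates: C₊=(-1.9920,-0.3783) cross=23.819; C₋=(0.1940,-5.8888) cross=-23.819
θ=261°:   branch - wants cross < 0 → take C=(0.1940,-5.8888) (cross=-23.819)
θ=261°: ex = (C−B)/|BC| = (0.2211,-0.9753); ey = (0.9753,0.2211)
θ=261°: P = B + -1.15·ex + -2.04·ey = (-2.7131,-2.2926)

θ=157°: -5.06 1.64
θ=261°: -2.71 -2.29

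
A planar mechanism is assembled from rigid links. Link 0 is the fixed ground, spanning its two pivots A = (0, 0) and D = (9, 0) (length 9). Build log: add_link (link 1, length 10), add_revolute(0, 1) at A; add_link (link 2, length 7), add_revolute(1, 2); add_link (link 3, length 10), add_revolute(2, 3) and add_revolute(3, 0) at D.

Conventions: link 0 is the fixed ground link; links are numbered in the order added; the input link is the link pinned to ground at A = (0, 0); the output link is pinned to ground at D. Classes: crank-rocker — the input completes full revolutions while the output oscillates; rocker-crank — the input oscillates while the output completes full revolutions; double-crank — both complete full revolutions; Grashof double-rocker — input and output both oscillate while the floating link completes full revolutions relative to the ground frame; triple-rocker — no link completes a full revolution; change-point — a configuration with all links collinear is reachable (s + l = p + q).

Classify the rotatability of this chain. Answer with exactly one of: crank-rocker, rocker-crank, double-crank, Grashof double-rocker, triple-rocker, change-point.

lengths: ground=9, input=10, coupler=7, output=10
sorted: s=7 (shortest), l=10 (longest), p+q=19
s + l = 17 vs p + q = 19
s + l < p + q (Grashof) with shortest = coupler link → Grashof double-rocker

Grashof double-rocker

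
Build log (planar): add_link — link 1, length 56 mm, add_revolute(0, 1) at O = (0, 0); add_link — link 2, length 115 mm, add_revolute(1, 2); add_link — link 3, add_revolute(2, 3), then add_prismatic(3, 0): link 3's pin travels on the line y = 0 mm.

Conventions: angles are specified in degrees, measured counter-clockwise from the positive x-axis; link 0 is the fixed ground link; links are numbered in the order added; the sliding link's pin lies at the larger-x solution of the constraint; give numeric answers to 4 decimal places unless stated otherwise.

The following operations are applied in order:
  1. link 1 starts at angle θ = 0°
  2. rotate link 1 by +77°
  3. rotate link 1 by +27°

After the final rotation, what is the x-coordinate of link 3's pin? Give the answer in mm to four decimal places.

geometry: r = 56 mm, L = 115 mm, e = 0 mm; θ starts at 0°
rotate link 1 by +77°: θ ← 0° +77° = 77°
rotate link 1 by +27°: θ ← 77° +27° = 104°
crank pin P = (r cos θ, r sin θ) = (-13.547626, 54.336561)
h = r sin θ − e = 54.336561 − 0 = 54.336561
x = r cos θ + √(L² − h²) = -13.547626 + 101.353531 = 87.805904

87.8059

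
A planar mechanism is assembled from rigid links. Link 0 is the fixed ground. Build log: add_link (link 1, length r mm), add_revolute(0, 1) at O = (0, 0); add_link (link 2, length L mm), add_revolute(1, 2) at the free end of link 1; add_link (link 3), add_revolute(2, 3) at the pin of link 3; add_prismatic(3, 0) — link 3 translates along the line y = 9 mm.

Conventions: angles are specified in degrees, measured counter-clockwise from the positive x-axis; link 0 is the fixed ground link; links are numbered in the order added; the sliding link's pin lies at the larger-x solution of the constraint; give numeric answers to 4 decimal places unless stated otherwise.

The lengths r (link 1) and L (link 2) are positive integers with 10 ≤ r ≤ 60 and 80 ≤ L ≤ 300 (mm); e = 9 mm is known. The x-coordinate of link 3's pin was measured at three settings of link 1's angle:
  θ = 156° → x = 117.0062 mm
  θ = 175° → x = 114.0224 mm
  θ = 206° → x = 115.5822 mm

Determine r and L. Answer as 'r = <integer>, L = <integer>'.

constraint per measurement: (x − r cos θ)² + (r sin θ − e)² = L²
subtracting the θ₁ and θ₂ equations cancels the r² and L² terms:
r = (x₁² − x₂²) / (2[(x₁cos θ₁ + e sin θ₁) − (x₂cos θ₂ + e sin θ₂)]) = 35.9998 → r = 36
L² = (x₁ − r cos θ₁)² + (r sin θ₁ − e)² = 22500.0002 → L = 150.0000 → L = 150
check at θ₃=206°: x = 115.5822 (printed 115.5822) ✓

r = 36, L = 150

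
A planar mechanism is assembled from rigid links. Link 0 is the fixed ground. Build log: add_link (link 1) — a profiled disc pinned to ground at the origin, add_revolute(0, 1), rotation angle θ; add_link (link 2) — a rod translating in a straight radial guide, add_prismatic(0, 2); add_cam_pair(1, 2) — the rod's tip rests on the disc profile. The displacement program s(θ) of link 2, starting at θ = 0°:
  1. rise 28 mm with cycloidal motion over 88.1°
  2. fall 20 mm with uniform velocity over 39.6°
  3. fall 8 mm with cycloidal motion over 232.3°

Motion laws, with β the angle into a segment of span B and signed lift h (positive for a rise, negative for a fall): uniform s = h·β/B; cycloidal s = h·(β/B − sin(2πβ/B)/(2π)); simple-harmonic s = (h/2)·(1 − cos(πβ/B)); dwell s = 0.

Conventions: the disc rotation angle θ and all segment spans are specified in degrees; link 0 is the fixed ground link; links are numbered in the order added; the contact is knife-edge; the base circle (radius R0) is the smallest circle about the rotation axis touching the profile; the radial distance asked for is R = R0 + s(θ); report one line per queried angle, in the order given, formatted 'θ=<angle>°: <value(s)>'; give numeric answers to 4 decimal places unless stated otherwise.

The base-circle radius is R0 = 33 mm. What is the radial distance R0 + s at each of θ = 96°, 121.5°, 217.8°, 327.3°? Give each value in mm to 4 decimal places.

seg 1 [0°–88.1°] cycloidal, h=28: full span → s += 28 → s = 28.0000
seg 2 [88.1°–127.7°] uniform, h=-20: θ=96° here. β=7.9, B=39.6. -20·7.9/39.6 = -3.9899 → s = 24.0101
seg 2 [88.1°–127.7°] uniform, h=-20: θ=121.5° here. β=33.4, B=39.6. -20·33.4/39.6 = -16.8687 → s = 11.1313
seg 2 [88.1°–127.7°] uniform, h=-20: full span → s += -20 → s = 8.0000
seg 3 [127.7°–360°] cycloidal, h=-8: θ=217.8° here. β=90.1, B=232.3. -8·(0.3879 − sin(2π·0.3879)/(2π)) = -2.2782 → s = 5.7218
seg 3 [127.7°–360°] cycloidal, h=-8: θ=327.3° here. β=199.6, B=232.3. -8·(0.8592 − sin(2π·0.8592)/(2π)) = -7.8588 → s = 0.1412
θ=96°: R = R0 + s = 33 + 24.0101 = 57.0101
θ=121.5°: R = R0 + s = 33 + 11.1313 = 44.1313
θ=217.8°: R = R0 + s = 33 + 5.7218 = 38.7218
θ=327.3°: R = R0 + s = 33 + 0.1412 = 33.1412

θ=96°: 57.0101
θ=121.5°: 44.1313
θ=217.8°: 38.7218
θ=327.3°: 33.1412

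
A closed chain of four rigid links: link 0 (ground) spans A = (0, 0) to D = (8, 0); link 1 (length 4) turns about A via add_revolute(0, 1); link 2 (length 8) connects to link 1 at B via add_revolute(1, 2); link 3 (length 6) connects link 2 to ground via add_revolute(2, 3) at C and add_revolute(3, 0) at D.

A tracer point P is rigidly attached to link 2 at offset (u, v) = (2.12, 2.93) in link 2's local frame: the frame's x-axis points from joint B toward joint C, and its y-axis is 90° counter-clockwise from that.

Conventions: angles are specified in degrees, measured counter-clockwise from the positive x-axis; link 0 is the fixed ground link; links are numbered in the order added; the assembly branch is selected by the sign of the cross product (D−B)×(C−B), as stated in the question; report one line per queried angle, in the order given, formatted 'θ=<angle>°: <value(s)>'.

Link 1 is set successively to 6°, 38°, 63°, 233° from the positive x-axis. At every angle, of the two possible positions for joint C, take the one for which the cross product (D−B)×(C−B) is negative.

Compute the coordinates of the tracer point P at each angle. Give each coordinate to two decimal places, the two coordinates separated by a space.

A=(0,0), D=(8.00,0)
θ=6°: B = A + 4.00·(cos6°, sin6°) = (3.9781, 0.4181)
θ=6°: |BD| = 4.0436
θ=6°: circle(B,8.00) ∩ circle(D,6.00): a=5.4841, h=5.8245
θ=6°:   candidates: C₊=(10.0350,5.6443) cross=23.552; C₋=(8.8305,-5.9422) cross=-23.552
θ=6°:   branch - wants cross < 0 → take C=(8.8305,-5.9422) (cross=-23.552)
θ=6°: ex = (C−B)/|BC| = (0.6066,-0.7950); ey = (0.7950,0.6066)
θ=6°: P = B + 2.12·ex + 2.93·ey = (7.5935,0.5098)
θ=38°: B = A + 4.00·(cos38°, sin38°) = (3.1520, 2.4626)
θ=38°: |BD| = 5.4376
θ=38°: circle(B,8.00) ∩ circle(D,6.00): a=5.2935, h=5.9983
θ=38°:   candidates: C₊=(10.5881,5.4131) cross=32.616; C₋=(5.1549,-5.2826) cross=-32.616
θ=38°:   branch - wants cross < 0 → take C=(5.1549,-5.2826) (cross=-32.616)
θ=38°: ex = (C−B)/|BC| = (0.2504,-0.9682); ey = (0.9682,0.2504)
θ=38°: P = B + 2.12·ex + 2.93·ey = (6.5195,1.1437)
θ=63°: B = A + 4.00·(cos63°, sin63°) = (1.8160, 3.5640)
θ=63°: |BD| = 7.1375
θ=63°: circle(B,8.00) ∩ circle(D,6.00): a=5.5302, h=5.7807
θ=63°:   candidates: C₊=(9.4939,5.8110) cross=41.260; C₋=(3.7209,-4.2059) cross=-41.260
θ=63°:   branch - wants cross < 0 → take C=(3.7209,-4.2059) (cross=-41.260)
θ=63°: ex = (C−B)/|BC| = (0.2381,-0.9712); ey = (0.9712,0.2381)
θ=63°: P = B + 2.12·ex + 2.93·ey = (5.1665,2.2027)
θ=233°: B = A + 4.00·(cos233°, sin233°) = (-2.4073, -3.1945)
θ=233°: |BD| = 10.8865
θ=233°: circle(B,8.00) ∩ circle(D,6.00): a=6.7293, h=4.3263
θ=233°:   candidates: C₊=(2.7562,2.9160) cross=47.099; C₋=(5.2953,-5.3558) cross=-47.099
θ=233°:   branch - wants cross < 0 → take C=(5.2953,-5.3558) (cross=-47.099)
θ=233°: ex = (C−B)/|BC| = (0.9628,-0.2702); ey = (0.2702,0.9628)
θ=233°: P = B + 2.12·ex + 2.93·ey = (0.4255,-0.9462)

θ=6°: 7.59 0.51
θ=38°: 6.52 1.14
θ=63°: 5.17 2.20
θ=233°: 0.43 -0.95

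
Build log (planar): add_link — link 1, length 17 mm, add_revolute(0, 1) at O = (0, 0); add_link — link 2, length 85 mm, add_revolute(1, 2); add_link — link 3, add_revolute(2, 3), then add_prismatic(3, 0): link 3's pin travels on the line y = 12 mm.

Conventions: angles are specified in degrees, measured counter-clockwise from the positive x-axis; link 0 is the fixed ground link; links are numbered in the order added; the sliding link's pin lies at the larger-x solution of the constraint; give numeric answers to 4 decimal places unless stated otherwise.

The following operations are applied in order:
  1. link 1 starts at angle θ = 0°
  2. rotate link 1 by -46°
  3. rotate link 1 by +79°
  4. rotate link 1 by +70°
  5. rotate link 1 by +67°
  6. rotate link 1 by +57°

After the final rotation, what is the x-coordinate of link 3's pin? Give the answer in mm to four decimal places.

geometry: r = 17 mm, L = 85 mm, e = 12 mm; θ starts at 0°
rotate link 1 by -46°: θ ← 0° -46° = -46°
rotate link 1 by +79°: θ ← -46° +79° = 33°
rotate link 1 by +70°: θ ← 33° +70° = 103°
rotate link 1 by +67°: θ ← 103° +67° = 170°
rotate link 1 by +57°: θ ← 170° +57° = 227°
crank pin P = (r cos θ, r sin θ) = (-11.593972, -12.433013)
h = r sin θ − e = -12.433013 − 12 = -24.433013
x = r cos θ + √(L² − h²) = -11.593972 + 81.412701 = 69.818729

69.8187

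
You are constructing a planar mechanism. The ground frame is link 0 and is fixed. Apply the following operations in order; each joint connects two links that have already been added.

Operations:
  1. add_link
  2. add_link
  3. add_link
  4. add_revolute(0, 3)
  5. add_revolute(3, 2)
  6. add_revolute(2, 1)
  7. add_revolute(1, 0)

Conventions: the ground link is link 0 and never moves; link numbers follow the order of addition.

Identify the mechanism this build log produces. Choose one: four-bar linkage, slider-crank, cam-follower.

links: 4 (incl. ground); joints: 4 revolute, 0 prismatic, 0 higher (cam) pair, forming one closed loop
4 links in a single 4R loop → four-bar linkage

four-bar linkage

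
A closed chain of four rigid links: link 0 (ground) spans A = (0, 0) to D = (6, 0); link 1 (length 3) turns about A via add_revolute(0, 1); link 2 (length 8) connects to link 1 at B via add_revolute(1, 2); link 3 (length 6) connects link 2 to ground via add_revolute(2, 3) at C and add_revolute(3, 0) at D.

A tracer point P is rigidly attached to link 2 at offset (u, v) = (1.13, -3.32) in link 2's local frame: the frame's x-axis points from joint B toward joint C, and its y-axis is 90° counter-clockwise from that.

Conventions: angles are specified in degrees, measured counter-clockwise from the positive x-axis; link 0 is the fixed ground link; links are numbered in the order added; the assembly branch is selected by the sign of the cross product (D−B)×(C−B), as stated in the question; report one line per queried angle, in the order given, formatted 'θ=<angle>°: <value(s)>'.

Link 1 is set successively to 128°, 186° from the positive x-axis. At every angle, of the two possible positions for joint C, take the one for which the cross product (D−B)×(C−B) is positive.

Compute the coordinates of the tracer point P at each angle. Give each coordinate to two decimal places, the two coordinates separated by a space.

A=(0,0), D=(6.00,0)
θ=128°: B = A + 3.00·(cos128°, sin128°) = (-1.8470, 2.3640)
θ=128°: |BD| = 8.1954
θ=128°: circle(B,8.00) ∩ circle(D,6.00): a=5.8060, h=5.5037
θ=128°:   candidates: C₊=(5.2998,5.9590) cross=45.105; C₋=(2.1246,-4.5805) cross=-45.105
θ=128°:   branch + wants cross > 0 → take C=(5.2998,5.9590) (cross=45.105)
θ=128°: ex = (C−B)/|BC| = (0.8933,0.4494); ey = (-0.4494,0.8933)
θ=128°: P = B + 1.13·ex + -3.32·ey = (0.6544,-0.0941)
θ=186°: B = A + 3.00·(cos186°, sin186°) = (-2.9836, -0.3136)
θ=186°: |BD| = 8.9890
θ=186°: circle(B,8.00) ∩ circle(D,6.00): a=6.0520, h=5.2320
θ=186°:   candidates: C₊=(2.8822,5.1263) cross=47.030; C₋=(3.2472,-5.3313) cross=-47.030
θ=186°:   branch + wants cross > 0 → take C=(2.8822,5.1263) (cross=47.030)
θ=186°: ex = (C−B)/|BC| = (0.7332,0.6800); ey = (-0.6800,0.7332)
θ=186°: P = B + 1.13·ex + -3.32·ey = (0.1025,-1.9795)

θ=128°: 0.65 -0.09
θ=186°: 0.10 -1.98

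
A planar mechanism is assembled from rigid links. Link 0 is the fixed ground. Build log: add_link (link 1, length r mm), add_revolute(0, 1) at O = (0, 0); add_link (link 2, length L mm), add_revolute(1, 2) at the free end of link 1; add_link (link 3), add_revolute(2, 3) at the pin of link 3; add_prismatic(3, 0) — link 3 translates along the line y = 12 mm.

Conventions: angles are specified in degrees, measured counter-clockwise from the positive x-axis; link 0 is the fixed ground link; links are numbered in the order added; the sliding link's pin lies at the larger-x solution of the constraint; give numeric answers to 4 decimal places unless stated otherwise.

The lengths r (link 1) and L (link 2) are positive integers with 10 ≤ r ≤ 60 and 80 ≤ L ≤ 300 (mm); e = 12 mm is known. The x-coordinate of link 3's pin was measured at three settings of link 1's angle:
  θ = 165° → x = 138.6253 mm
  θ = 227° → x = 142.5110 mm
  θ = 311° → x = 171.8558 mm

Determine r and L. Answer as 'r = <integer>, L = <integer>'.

constraint per measurement: (x − r cos θ)² + (r sin θ − e)² = L²
subtracting the θ₁ and θ₂ equations cancels the r² and L² terms:
r = (x₁² − x₂²) / (2[(x₁cos θ₁ + e sin θ₁) − (x₂cos θ₂ + e sin θ₂)]) = 22.0001 → r = 22
L² = (x₁ − r cos θ₁)² + (r sin θ₁ − e)² = 25599.9947 → L = 160.0000 → L = 160
check at θ₃=311°: x = 171.8558 (printed 171.8558) ✓

r = 22, L = 160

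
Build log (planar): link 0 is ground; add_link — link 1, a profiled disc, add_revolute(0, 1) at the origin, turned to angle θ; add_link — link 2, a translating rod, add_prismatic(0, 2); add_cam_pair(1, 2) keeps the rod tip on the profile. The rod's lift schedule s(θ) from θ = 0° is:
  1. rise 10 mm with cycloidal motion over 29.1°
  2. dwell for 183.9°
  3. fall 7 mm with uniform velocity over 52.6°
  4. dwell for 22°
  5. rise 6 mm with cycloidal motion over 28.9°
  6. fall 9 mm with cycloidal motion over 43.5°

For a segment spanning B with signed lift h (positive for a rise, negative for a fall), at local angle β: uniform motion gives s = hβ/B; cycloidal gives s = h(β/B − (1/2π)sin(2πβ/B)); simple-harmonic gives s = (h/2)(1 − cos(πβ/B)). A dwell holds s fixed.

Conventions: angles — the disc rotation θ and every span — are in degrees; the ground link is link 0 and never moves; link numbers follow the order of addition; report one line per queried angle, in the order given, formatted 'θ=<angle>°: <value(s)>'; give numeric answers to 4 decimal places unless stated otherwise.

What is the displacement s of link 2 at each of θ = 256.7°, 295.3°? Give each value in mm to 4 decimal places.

seg 1 [0°–29.1°] cycloidal, h=10: full span → s += 10 → s = 10.0000
seg 2 [29.1°–213°] dwell: s stays 10.0000
seg 3 [213°–265.6°] uniform, h=-7: θ=256.7° here. β=43.7, B=52.6. -7·43.7/52.6 = -5.8156 → s = 4.1844
seg 3 [213°–265.6°] uniform, h=-7: full span → s += -7 → s = 3.0000
seg 4 [265.6°–287.6°] dwell: s stays 3.0000
seg 5 [287.6°–316.5°] cycloidal, h=6: θ=295.3° here. β=7.7, B=28.9. 6·(0.2664 − sin(2π·0.2664)/(2π)) = 0.6488 → s = 3.6488

θ=256.7°: 4.1844
θ=295.3°: 3.6488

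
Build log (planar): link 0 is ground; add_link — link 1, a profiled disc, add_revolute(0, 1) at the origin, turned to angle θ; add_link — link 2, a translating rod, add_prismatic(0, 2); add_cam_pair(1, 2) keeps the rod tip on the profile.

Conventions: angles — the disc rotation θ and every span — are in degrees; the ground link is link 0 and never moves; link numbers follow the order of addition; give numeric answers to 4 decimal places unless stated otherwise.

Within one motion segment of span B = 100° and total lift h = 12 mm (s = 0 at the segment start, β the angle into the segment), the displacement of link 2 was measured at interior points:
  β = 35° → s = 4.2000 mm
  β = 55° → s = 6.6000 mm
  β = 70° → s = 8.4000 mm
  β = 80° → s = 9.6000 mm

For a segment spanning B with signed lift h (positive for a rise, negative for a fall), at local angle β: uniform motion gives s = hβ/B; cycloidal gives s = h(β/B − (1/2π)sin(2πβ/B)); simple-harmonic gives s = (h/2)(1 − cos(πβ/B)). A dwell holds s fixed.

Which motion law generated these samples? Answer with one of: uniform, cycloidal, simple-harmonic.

candidates at β/B = r: uniform s = h·r (linear in β); cycloidal s = h·(r − sin(2πr)/(2π)); simple-harmonic s = (h/2)(1 − cos(πr))
β=35°: printed 4.2000 | uniform 4.2000, cycloidal 2.6549, simple-harmonic 3.2761
β=55°: printed 6.6000 | uniform 6.6000, cycloidal 7.1902, simple-harmonic 6.9386
β=70°: printed 8.4000 | uniform 8.4000, cycloidal 10.2164, simple-harmonic 9.5267
β=80°: printed 9.6000 | uniform 9.6000, cycloidal 11.4164, simple-harmonic 10.8541
only one law matches every sample → uniform

uniform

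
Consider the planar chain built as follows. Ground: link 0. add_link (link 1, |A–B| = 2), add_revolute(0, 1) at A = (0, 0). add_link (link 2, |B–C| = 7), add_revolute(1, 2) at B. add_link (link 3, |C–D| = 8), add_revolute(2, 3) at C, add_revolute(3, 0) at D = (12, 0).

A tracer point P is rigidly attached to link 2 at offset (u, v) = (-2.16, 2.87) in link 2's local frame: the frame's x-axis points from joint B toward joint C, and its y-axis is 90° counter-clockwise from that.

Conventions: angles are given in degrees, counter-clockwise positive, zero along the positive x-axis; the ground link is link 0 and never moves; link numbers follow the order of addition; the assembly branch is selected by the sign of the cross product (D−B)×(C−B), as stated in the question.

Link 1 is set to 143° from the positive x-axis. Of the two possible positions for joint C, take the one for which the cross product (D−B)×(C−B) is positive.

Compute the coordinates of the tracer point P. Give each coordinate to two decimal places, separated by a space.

A=(0,0), D=(12.00,0)
B = A + 2.00·(cos143°, sin143°) = (-1.5973, 1.2036)
|BD| = 13.6504
circle(B,7.00) ∩ circle(D,8.00): a=6.2758, h=3.1007
  candidates: C₊=(4.9275,3.7389) cross=42.326; C₋=(4.3807,-2.4384) cross=-42.326
  branch + wants cross > 0 → take C=(4.9275,3.7389) (cross=42.326)
ex = (C−B)/|BC| = (0.9321,0.3622); ey = (-0.3622,0.9321)
P = B + -2.16·ex + 2.87·ey = (-4.6501,3.0965)

-4.65 3.10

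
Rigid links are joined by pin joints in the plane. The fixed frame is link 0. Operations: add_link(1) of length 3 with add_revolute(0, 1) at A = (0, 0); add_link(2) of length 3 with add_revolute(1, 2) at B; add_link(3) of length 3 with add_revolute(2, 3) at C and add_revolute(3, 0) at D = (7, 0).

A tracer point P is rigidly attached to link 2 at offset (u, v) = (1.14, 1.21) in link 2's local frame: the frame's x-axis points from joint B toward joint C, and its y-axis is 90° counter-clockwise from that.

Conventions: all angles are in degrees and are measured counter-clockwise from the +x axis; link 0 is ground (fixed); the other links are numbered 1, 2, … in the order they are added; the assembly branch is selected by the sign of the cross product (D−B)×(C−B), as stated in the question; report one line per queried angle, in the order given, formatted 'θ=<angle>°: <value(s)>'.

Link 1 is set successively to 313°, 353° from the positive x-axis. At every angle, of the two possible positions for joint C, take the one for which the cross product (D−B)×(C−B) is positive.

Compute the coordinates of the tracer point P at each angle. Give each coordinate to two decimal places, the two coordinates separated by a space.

A=(0,0), D=(7.00,0)
θ=313°: B = A + 3.00·(cos313°, sin313°) = (2.0460, -2.1941)
θ=313°: |BD| = 5.4181
θ=313°: circle(B,3.00) ∩ circle(D,3.00): a=2.7091, h=1.2888
θ=313°:   candidates: C₊=(4.0011,0.0814) cross=6.983; C₋=(5.0449,-2.2754) cross=-6.983
θ=313°:   branch + wants cross > 0 → take C=(4.0011,0.0814) (cross=6.983)
θ=313°: ex = (C−B)/|BC| = (0.6517,0.7585); ey = (-0.7585,0.6517)
θ=313°: P = B + 1.14·ex + 1.21·ey = (1.8712,-0.5408)
θ=353°: B = A + 3.00·(cos353°, sin353°) = (2.9776, -0.3656)
θ=353°: |BD| = 4.0389
θ=353°: circle(B,3.00) ∩ circle(D,3.00): a=2.0195, h=2.2185
θ=353°:   candidates: C₊=(4.7880,2.0266) cross=8.960; C₋=(5.1896,-2.3922) cross=-8.960
θ=353°:   branch + wants cross > 0 → take C=(4.7880,2.0266) (cross=8.960)
θ=353°: ex = (C−B)/|BC| = (0.6035,0.7974); ey = (-0.7974,0.6035)
θ=353°: P = B + 1.14·ex + 1.21·ey = (2.7007,1.2736)

θ=313°: 1.87 -0.54
θ=353°: 2.70 1.27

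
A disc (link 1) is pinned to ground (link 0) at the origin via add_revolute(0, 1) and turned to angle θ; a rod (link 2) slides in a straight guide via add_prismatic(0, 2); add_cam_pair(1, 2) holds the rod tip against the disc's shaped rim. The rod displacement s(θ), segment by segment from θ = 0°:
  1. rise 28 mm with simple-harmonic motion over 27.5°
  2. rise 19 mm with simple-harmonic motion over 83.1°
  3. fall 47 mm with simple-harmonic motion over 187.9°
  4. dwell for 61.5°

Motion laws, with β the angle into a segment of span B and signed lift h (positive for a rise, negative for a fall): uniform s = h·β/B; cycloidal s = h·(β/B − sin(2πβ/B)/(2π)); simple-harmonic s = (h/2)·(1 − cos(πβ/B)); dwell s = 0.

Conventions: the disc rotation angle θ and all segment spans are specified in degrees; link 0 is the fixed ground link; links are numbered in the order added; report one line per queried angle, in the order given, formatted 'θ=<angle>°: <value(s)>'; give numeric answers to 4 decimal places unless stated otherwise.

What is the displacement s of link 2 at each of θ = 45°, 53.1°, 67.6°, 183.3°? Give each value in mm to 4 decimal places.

segment 1 (0° to 27.5°, simple-harmonic, h = 28) is passed completely: s = 0.0000 + (28) = 28.0000
θ = 45° falls in segment 2 (27.5° to 110.6°, simple-harmonic, h = 19): β = 45 − 27.5 = 17.5°, B = 83.1°; Δs = 19/2·(1 − cos(π·0.2106)) = 2.0043; s = 28.0000 + 2.0043 = 30.0043
θ = 53.1° falls in segment 2 (27.5° to 110.6°, simple-harmonic, h = 19): β = 53.1 − 27.5 = 25.6°, B = 83.1°; Δs = 19/2·(1 − cos(π·0.3081)) = 4.1125; s = 28.0000 + 4.1125 = 32.1125
θ = 67.6° falls in segment 2 (27.5° to 110.6°, simple-harmonic, h = 19): β = 67.6 − 27.5 = 40.1°, B = 83.1°; Δs = 19/2·(1 − cos(π·0.4826)) = 8.9795; s = 28.0000 + 8.9795 = 36.9795
segment 2 (27.5° to 110.6°, simple-harmonic, h = 19) is passed completely: s = 28.0000 + (19) = 47.0000
θ = 183.3° falls in segment 3 (110.6° to 298.5°, simple-harmonic, h = -47): β = 183.3 − 110.6 = 72.7°, B = 187.9°; Δs = -47/2·(1 − cos(π·0.3869)) = -15.3253; s = 47.0000 − 15.3253 = 31.6747

θ=45°: 30.0043
θ=53.1°: 32.1125
θ=67.6°: 36.9795
θ=183.3°: 31.6747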